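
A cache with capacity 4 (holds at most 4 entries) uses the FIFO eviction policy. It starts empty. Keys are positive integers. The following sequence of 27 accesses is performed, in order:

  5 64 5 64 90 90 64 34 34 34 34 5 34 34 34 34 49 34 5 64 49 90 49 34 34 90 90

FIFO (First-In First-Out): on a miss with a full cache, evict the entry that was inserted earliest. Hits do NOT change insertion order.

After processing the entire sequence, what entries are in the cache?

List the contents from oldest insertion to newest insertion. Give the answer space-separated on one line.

FIFO simulation (capacity=4):
  1. access 5: MISS. Cache (old->new): [5]
  2. access 64: MISS. Cache (old->new): [5 64]
  3. access 5: HIT. Cache (old->new): [5 64]
  4. access 64: HIT. Cache (old->new): [5 64]
  5. access 90: MISS. Cache (old->new): [5 64 90]
  6. access 90: HIT. Cache (old->new): [5 64 90]
  7. access 64: HIT. Cache (old->new): [5 64 90]
  8. access 34: MISS. Cache (old->new): [5 64 90 34]
  9. access 34: HIT. Cache (old->new): [5 64 90 34]
  10. access 34: HIT. Cache (old->new): [5 64 90 34]
  11. access 34: HIT. Cache (old->new): [5 64 90 34]
  12. access 5: HIT. Cache (old->new): [5 64 90 34]
  13. access 34: HIT. Cache (old->new): [5 64 90 34]
  14. access 34: HIT. Cache (old->new): [5 64 90 34]
  15. access 34: HIT. Cache (old->new): [5 64 90 34]
  16. access 34: HIT. Cache (old->new): [5 64 90 34]
  17. access 49: MISS, evict 5. Cache (old->new): [64 90 34 49]
  18. access 34: HIT. Cache (old->new): [64 90 34 49]
  19. access 5: MISS, evict 64. Cache (old->new): [90 34 49 5]
  20. access 64: MISS, evict 90. Cache (old->new): [34 49 5 64]
  21. access 49: HIT. Cache (old->new): [34 49 5 64]
  22. access 90: MISS, evict 34. Cache (old->new): [49 5 64 90]
  23. access 49: HIT. Cache (old->new): [49 5 64 90]
  24. access 34: MISS, evict 49. Cache (old->new): [5 64 90 34]
  25. access 34: HIT. Cache (old->new): [5 64 90 34]
  26. access 90: HIT. Cache (old->new): [5 64 90 34]
  27. access 90: HIT. Cache (old->new): [5 64 90 34]
Total: 18 hits, 9 misses, 5 evictions

Answer: 5 64 90 34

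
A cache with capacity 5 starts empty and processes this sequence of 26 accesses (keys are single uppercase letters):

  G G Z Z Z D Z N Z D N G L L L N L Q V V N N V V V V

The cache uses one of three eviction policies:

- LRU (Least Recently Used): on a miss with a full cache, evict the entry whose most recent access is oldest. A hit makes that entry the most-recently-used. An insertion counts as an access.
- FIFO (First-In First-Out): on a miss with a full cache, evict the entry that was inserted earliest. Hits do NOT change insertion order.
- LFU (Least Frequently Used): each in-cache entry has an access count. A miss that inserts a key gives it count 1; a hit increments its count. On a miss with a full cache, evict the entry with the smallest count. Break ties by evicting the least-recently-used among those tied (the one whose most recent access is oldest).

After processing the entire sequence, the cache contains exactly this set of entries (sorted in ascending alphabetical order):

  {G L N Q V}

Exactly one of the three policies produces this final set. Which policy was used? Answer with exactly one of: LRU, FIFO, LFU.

Answer: LRU

Derivation:
Simulating under each policy and comparing final sets:
  LRU: final set = {G L N Q V} -> MATCHES target
  FIFO: final set = {D L N Q V} -> differs
  LFU: final set = {G L N V Z} -> differs
Only LRU produces the target set.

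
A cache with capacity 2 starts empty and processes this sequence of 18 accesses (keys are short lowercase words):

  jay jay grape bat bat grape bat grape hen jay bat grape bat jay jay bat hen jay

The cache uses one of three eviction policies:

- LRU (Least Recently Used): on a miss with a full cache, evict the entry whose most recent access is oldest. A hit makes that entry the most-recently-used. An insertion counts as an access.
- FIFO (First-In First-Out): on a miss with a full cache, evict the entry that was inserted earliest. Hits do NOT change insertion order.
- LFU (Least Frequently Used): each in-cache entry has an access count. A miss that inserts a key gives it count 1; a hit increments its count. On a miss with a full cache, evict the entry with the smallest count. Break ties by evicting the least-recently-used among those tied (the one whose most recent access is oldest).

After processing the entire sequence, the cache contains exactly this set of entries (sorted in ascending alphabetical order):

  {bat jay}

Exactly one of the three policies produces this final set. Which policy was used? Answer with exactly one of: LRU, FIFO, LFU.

Simulating under each policy and comparing final sets:
  LRU: final set = {hen jay} -> differs
  FIFO: final set = {hen jay} -> differs
  LFU: final set = {bat jay} -> MATCHES target
Only LFU produces the target set.

Answer: LFU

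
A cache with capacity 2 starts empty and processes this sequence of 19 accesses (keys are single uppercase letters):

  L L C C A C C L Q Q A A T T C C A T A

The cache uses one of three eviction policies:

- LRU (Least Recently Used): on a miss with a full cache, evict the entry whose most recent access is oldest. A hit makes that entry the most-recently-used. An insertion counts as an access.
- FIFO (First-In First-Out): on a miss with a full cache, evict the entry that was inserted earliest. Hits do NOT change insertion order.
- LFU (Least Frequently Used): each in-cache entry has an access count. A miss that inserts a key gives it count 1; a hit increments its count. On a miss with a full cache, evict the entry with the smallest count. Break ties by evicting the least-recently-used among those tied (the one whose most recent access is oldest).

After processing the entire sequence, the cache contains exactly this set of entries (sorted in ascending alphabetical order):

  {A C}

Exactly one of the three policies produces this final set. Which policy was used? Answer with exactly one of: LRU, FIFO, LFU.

Simulating under each policy and comparing final sets:
  LRU: final set = {A T} -> differs
  FIFO: final set = {A T} -> differs
  LFU: final set = {A C} -> MATCHES target
Only LFU produces the target set.

Answer: LFU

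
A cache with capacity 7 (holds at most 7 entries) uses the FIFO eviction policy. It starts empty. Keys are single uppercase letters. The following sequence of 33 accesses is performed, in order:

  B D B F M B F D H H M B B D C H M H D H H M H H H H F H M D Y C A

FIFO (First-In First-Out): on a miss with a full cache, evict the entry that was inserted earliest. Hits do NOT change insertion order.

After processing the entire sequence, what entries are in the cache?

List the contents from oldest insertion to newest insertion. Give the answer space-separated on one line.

FIFO simulation (capacity=7):
  1. access B: MISS. Cache (old->new): [B]
  2. access D: MISS. Cache (old->new): [B D]
  3. access B: HIT. Cache (old->new): [B D]
  4. access F: MISS. Cache (old->new): [B D F]
  5. access M: MISS. Cache (old->new): [B D F M]
  6. access B: HIT. Cache (old->new): [B D F M]
  7. access F: HIT. Cache (old->new): [B D F M]
  8. access D: HIT. Cache (old->new): [B D F M]
  9. access H: MISS. Cache (old->new): [B D F M H]
  10. access H: HIT. Cache (old->new): [B D F M H]
  11. access M: HIT. Cache (old->new): [B D F M H]
  12. access B: HIT. Cache (old->new): [B D F M H]
  13. access B: HIT. Cache (old->new): [B D F M H]
  14. access D: HIT. Cache (old->new): [B D F M H]
  15. access C: MISS. Cache (old->new): [B D F M H C]
  16. access H: HIT. Cache (old->new): [B D F M H C]
  17. access M: HIT. Cache (old->new): [B D F M H C]
  18. access H: HIT. Cache (old->new): [B D F M H C]
  19. access D: HIT. Cache (old->new): [B D F M H C]
  20. access H: HIT. Cache (old->new): [B D F M H C]
  21. access H: HIT. Cache (old->new): [B D F M H C]
  22. access M: HIT. Cache (old->new): [B D F M H C]
  23. access H: HIT. Cache (old->new): [B D F M H C]
  24. access H: HIT. Cache (old->new): [B D F M H C]
  25. access H: HIT. Cache (old->new): [B D F M H C]
  26. access H: HIT. Cache (old->new): [B D F M H C]
  27. access F: HIT. Cache (old->new): [B D F M H C]
  28. access H: HIT. Cache (old->new): [B D F M H C]
  29. access M: HIT. Cache (old->new): [B D F M H C]
  30. access D: HIT. Cache (old->new): [B D F M H C]
  31. access Y: MISS. Cache (old->new): [B D F M H C Y]
  32. access C: HIT. Cache (old->new): [B D F M H C Y]
  33. access A: MISS, evict B. Cache (old->new): [D F M H C Y A]
Total: 25 hits, 8 misses, 1 evictions

Answer: D F M H C Y A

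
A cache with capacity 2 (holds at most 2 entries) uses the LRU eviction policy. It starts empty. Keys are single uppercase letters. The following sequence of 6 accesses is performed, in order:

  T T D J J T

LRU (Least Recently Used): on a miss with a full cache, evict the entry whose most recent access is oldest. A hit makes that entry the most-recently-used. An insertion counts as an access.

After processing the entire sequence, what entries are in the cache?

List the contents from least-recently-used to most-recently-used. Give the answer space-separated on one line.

LRU simulation (capacity=2):
  1. access T: MISS. Cache (LRU->MRU): [T]
  2. access T: HIT. Cache (LRU->MRU): [T]
  3. access D: MISS. Cache (LRU->MRU): [T D]
  4. access J: MISS, evict T. Cache (LRU->MRU): [D J]
  5. access J: HIT. Cache (LRU->MRU): [D J]
  6. access T: MISS, evict D. Cache (LRU->MRU): [J T]
Total: 2 hits, 4 misses, 2 evictions

Answer: J T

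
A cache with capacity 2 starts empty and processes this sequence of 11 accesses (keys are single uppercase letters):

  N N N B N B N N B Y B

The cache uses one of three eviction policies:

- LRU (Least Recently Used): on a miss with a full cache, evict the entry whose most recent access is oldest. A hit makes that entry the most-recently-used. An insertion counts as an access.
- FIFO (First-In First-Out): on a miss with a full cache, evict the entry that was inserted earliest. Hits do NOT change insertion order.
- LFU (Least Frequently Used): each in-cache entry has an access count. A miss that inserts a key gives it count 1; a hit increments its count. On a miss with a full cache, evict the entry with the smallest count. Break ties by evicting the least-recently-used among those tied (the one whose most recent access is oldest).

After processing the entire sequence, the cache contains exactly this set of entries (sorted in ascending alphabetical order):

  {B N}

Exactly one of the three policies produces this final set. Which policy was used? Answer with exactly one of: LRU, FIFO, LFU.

Simulating under each policy and comparing final sets:
  LRU: final set = {B Y} -> differs
  FIFO: final set = {B Y} -> differs
  LFU: final set = {B N} -> MATCHES target
Only LFU produces the target set.

Answer: LFU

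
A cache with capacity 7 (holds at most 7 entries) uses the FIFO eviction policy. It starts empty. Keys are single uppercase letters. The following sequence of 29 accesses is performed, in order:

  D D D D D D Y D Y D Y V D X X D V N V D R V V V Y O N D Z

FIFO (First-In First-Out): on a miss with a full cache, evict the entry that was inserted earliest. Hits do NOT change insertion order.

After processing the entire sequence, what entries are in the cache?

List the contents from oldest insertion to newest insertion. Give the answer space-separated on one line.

Answer: Y V X N R O Z

Derivation:
FIFO simulation (capacity=7):
  1. access D: MISS. Cache (old->new): [D]
  2. access D: HIT. Cache (old->new): [D]
  3. access D: HIT. Cache (old->new): [D]
  4. access D: HIT. Cache (old->new): [D]
  5. access D: HIT. Cache (old->new): [D]
  6. access D: HIT. Cache (old->new): [D]
  7. access Y: MISS. Cache (old->new): [D Y]
  8. access D: HIT. Cache (old->new): [D Y]
  9. access Y: HIT. Cache (old->new): [D Y]
  10. access D: HIT. Cache (old->new): [D Y]
  11. access Y: HIT. Cache (old->new): [D Y]
  12. access V: MISS. Cache (old->new): [D Y V]
  13. access D: HIT. Cache (old->new): [D Y V]
  14. access X: MISS. Cache (old->new): [D Y V X]
  15. access X: HIT. Cache (old->new): [D Y V X]
  16. access D: HIT. Cache (old->new): [D Y V X]
  17. access V: HIT. Cache (old->new): [D Y V X]
  18. access N: MISS. Cache (old->new): [D Y V X N]
  19. access V: HIT. Cache (old->new): [D Y V X N]
  20. access D: HIT. Cache (old->new): [D Y V X N]
  21. access R: MISS. Cache (old->new): [D Y V X N R]
  22. access V: HIT. Cache (old->new): [D Y V X N R]
  23. access V: HIT. Cache (old->new): [D Y V X N R]
  24. access V: HIT. Cache (old->new): [D Y V X N R]
  25. access Y: HIT. Cache (old->new): [D Y V X N R]
  26. access O: MISS. Cache (old->new): [D Y V X N R O]
  27. access N: HIT. Cache (old->new): [D Y V X N R O]
  28. access D: HIT. Cache (old->new): [D Y V X N R O]
  29. access Z: MISS, evict D. Cache (old->new): [Y V X N R O Z]
Total: 21 hits, 8 misses, 1 evictions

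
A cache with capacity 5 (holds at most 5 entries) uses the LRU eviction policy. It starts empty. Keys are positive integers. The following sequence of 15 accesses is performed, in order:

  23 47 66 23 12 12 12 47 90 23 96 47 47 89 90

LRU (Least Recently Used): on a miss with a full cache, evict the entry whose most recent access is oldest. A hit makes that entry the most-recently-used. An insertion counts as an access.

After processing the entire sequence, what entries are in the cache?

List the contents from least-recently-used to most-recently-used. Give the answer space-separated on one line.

LRU simulation (capacity=5):
  1. access 23: MISS. Cache (LRU->MRU): [23]
  2. access 47: MISS. Cache (LRU->MRU): [23 47]
  3. access 66: MISS. Cache (LRU->MRU): [23 47 66]
  4. access 23: HIT. Cache (LRU->MRU): [47 66 23]
  5. access 12: MISS. Cache (LRU->MRU): [47 66 23 12]
  6. access 12: HIT. Cache (LRU->MRU): [47 66 23 12]
  7. access 12: HIT. Cache (LRU->MRU): [47 66 23 12]
  8. access 47: HIT. Cache (LRU->MRU): [66 23 12 47]
  9. access 90: MISS. Cache (LRU->MRU): [66 23 12 47 90]
  10. access 23: HIT. Cache (LRU->MRU): [66 12 47 90 23]
  11. access 96: MISS, evict 66. Cache (LRU->MRU): [12 47 90 23 96]
  12. access 47: HIT. Cache (LRU->MRU): [12 90 23 96 47]
  13. access 47: HIT. Cache (LRU->MRU): [12 90 23 96 47]
  14. access 89: MISS, evict 12. Cache (LRU->MRU): [90 23 96 47 89]
  15. access 90: HIT. Cache (LRU->MRU): [23 96 47 89 90]
Total: 8 hits, 7 misses, 2 evictions

Answer: 23 96 47 89 90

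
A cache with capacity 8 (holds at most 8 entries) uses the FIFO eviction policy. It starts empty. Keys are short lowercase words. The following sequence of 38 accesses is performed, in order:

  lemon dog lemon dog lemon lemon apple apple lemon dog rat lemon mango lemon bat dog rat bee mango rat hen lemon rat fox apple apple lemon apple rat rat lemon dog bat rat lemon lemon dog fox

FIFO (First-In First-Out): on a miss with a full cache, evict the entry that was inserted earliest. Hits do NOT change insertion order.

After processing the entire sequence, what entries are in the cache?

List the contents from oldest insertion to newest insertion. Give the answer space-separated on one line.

Answer: rat mango bat bee hen fox lemon dog

Derivation:
FIFO simulation (capacity=8):
  1. access lemon: MISS. Cache (old->new): [lemon]
  2. access dog: MISS. Cache (old->new): [lemon dog]
  3. access lemon: HIT. Cache (old->new): [lemon dog]
  4. access dog: HIT. Cache (old->new): [lemon dog]
  5. access lemon: HIT. Cache (old->new): [lemon dog]
  6. access lemon: HIT. Cache (old->new): [lemon dog]
  7. access apple: MISS. Cache (old->new): [lemon dog apple]
  8. access apple: HIT. Cache (old->new): [lemon dog apple]
  9. access lemon: HIT. Cache (old->new): [lemon dog apple]
  10. access dog: HIT. Cache (old->new): [lemon dog apple]
  11. access rat: MISS. Cache (old->new): [lemon dog apple rat]
  12. access lemon: HIT. Cache (old->new): [lemon dog apple rat]
  13. access mango: MISS. Cache (old->new): [lemon dog apple rat mango]
  14. access lemon: HIT. Cache (old->new): [lemon dog apple rat mango]
  15. access bat: MISS. Cache (old->new): [lemon dog apple rat mango bat]
  16. access dog: HIT. Cache (old->new): [lemon dog apple rat mango bat]
  17. access rat: HIT. Cache (old->new): [lemon dog apple rat mango bat]
  18. access bee: MISS. Cache (old->new): [lemon dog apple rat mango bat bee]
  19. access mango: HIT. Cache (old->new): [lemon dog apple rat mango bat bee]
  20. access rat: HIT. Cache (old->new): [lemon dog apple rat mango bat bee]
  21. access hen: MISS. Cache (old->new): [lemon dog apple rat mango bat bee hen]
  22. access lemon: HIT. Cache (old->new): [lemon dog apple rat mango bat bee hen]
  23. access rat: HIT. Cache (old->new): [lemon dog apple rat mango bat bee hen]
  24. access fox: MISS, evict lemon. Cache (old->new): [dog apple rat mango bat bee hen fox]
  25. access apple: HIT. Cache (old->new): [dog apple rat mango bat bee hen fox]
  26. access apple: HIT. Cache (old->new): [dog apple rat mango bat bee hen fox]
  27. access lemon: MISS, evict dog. Cache (old->new): [apple rat mango bat bee hen fox lemon]
  28. access apple: HIT. Cache (old->new): [apple rat mango bat bee hen fox lemon]
  29. access rat: HIT. Cache (old->new): [apple rat mango bat bee hen fox lemon]
  30. access rat: HIT. Cache (old->new): [apple rat mango bat bee hen fox lemon]
  31. access lemon: HIT. Cache (old->new): [apple rat mango bat bee hen fox lemon]
  32. access dog: MISS, evict apple. Cache (old->new): [rat mango bat bee hen fox lemon dog]
  33. access bat: HIT. Cache (old->new): [rat mango bat bee hen fox lemon dog]
  34. access rat: HIT. Cache (old->new): [rat mango bat bee hen fox lemon dog]
  35. access lemon: HIT. Cache (old->new): [rat mango bat bee hen fox lemon dog]
  36. access lemon: HIT. Cache (old->new): [rat mango bat bee hen fox lemon dog]
  37. access dog: HIT. Cache (old->new): [rat mango bat bee hen fox lemon dog]
  38. access fox: HIT. Cache (old->new): [rat mango bat bee hen fox lemon dog]
Total: 27 hits, 11 misses, 3 evictions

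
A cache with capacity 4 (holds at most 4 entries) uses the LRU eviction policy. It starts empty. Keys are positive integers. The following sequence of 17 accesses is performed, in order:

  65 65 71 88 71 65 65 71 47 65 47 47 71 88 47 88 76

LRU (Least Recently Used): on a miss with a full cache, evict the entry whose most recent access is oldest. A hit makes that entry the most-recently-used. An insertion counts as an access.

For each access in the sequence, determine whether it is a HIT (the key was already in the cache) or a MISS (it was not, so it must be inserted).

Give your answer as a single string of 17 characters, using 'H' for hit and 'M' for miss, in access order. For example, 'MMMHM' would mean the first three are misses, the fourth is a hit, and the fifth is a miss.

Answer: MHMMHHHHMHHHHHHHM

Derivation:
LRU simulation (capacity=4):
  1. access 65: MISS. Cache (LRU->MRU): [65]
  2. access 65: HIT. Cache (LRU->MRU): [65]
  3. access 71: MISS. Cache (LRU->MRU): [65 71]
  4. access 88: MISS. Cache (LRU->MRU): [65 71 88]
  5. access 71: HIT. Cache (LRU->MRU): [65 88 71]
  6. access 65: HIT. Cache (LRU->MRU): [88 71 65]
  7. access 65: HIT. Cache (LRU->MRU): [88 71 65]
  8. access 71: HIT. Cache (LRU->MRU): [88 65 71]
  9. access 47: MISS. Cache (LRU->MRU): [88 65 71 47]
  10. access 65: HIT. Cache (LRU->MRU): [88 71 47 65]
  11. access 47: HIT. Cache (LRU->MRU): [88 71 65 47]
  12. access 47: HIT. Cache (LRU->MRU): [88 71 65 47]
  13. access 71: HIT. Cache (LRU->MRU): [88 65 47 71]
  14. access 88: HIT. Cache (LRU->MRU): [65 47 71 88]
  15. access 47: HIT. Cache (LRU->MRU): [65 71 88 47]
  16. access 88: HIT. Cache (LRU->MRU): [65 71 47 88]
  17. access 76: MISS, evict 65. Cache (LRU->MRU): [71 47 88 76]
Total: 12 hits, 5 misses, 1 evictions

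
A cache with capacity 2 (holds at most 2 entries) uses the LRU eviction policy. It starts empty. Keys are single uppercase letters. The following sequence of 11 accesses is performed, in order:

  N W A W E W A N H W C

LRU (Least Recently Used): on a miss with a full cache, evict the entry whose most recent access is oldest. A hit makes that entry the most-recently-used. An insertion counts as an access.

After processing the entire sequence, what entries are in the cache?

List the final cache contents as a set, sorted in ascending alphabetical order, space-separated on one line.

Answer: C W

Derivation:
LRU simulation (capacity=2):
  1. access N: MISS. Cache (LRU->MRU): [N]
  2. access W: MISS. Cache (LRU->MRU): [N W]
  3. access A: MISS, evict N. Cache (LRU->MRU): [W A]
  4. access W: HIT. Cache (LRU->MRU): [A W]
  5. access E: MISS, evict A. Cache (LRU->MRU): [W E]
  6. access W: HIT. Cache (LRU->MRU): [E W]
  7. access A: MISS, evict E. Cache (LRU->MRU): [W A]
  8. access N: MISS, evict W. Cache (LRU->MRU): [A N]
  9. access H: MISS, evict A. Cache (LRU->MRU): [N H]
  10. access W: MISS, evict N. Cache (LRU->MRU): [H W]
  11. access C: MISS, evict H. Cache (LRU->MRU): [W C]
Total: 2 hits, 9 misses, 7 evictions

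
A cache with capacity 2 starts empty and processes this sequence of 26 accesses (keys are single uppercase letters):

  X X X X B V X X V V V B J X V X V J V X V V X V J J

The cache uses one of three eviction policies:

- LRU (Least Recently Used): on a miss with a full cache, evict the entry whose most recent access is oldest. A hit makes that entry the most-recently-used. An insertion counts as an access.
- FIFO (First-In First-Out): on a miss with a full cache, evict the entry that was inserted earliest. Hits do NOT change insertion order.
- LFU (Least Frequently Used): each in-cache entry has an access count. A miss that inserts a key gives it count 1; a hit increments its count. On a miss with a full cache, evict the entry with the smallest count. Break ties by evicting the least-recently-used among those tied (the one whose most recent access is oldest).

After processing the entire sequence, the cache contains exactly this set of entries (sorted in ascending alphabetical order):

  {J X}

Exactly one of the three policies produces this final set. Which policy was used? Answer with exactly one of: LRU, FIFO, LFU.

Answer: LFU

Derivation:
Simulating under each policy and comparing final sets:
  LRU: final set = {J V} -> differs
  FIFO: final set = {J V} -> differs
  LFU: final set = {J X} -> MATCHES target
Only LFU produces the target set.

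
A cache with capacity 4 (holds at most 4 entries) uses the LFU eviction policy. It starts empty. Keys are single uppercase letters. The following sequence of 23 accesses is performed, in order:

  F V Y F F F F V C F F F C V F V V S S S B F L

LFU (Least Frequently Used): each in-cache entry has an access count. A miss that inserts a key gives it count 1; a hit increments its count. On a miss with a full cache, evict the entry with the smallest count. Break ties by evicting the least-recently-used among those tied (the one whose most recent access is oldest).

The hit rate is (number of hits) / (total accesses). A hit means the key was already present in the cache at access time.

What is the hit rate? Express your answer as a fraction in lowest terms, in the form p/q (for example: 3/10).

LFU simulation (capacity=4):
  1. access F: MISS. Cache: [F(c=1)]
  2. access V: MISS. Cache: [F(c=1) V(c=1)]
  3. access Y: MISS. Cache: [F(c=1) V(c=1) Y(c=1)]
  4. access F: HIT, count now 2. Cache: [V(c=1) Y(c=1) F(c=2)]
  5. access F: HIT, count now 3. Cache: [V(c=1) Y(c=1) F(c=3)]
  6. access F: HIT, count now 4. Cache: [V(c=1) Y(c=1) F(c=4)]
  7. access F: HIT, count now 5. Cache: [V(c=1) Y(c=1) F(c=5)]
  8. access V: HIT, count now 2. Cache: [Y(c=1) V(c=2) F(c=5)]
  9. access C: MISS. Cache: [Y(c=1) C(c=1) V(c=2) F(c=5)]
  10. access F: HIT, count now 6. Cache: [Y(c=1) C(c=1) V(c=2) F(c=6)]
  11. access F: HIT, count now 7. Cache: [Y(c=1) C(c=1) V(c=2) F(c=7)]
  12. access F: HIT, count now 8. Cache: [Y(c=1) C(c=1) V(c=2) F(c=8)]
  13. access C: HIT, count now 2. Cache: [Y(c=1) V(c=2) C(c=2) F(c=8)]
  14. access V: HIT, count now 3. Cache: [Y(c=1) C(c=2) V(c=3) F(c=8)]
  15. access F: HIT, count now 9. Cache: [Y(c=1) C(c=2) V(c=3) F(c=9)]
  16. access V: HIT, count now 4. Cache: [Y(c=1) C(c=2) V(c=4) F(c=9)]
  17. access V: HIT, count now 5. Cache: [Y(c=1) C(c=2) V(c=5) F(c=9)]
  18. access S: MISS, evict Y(c=1). Cache: [S(c=1) C(c=2) V(c=5) F(c=9)]
  19. access S: HIT, count now 2. Cache: [C(c=2) S(c=2) V(c=5) F(c=9)]
  20. access S: HIT, count now 3. Cache: [C(c=2) S(c=3) V(c=5) F(c=9)]
  21. access B: MISS, evict C(c=2). Cache: [B(c=1) S(c=3) V(c=5) F(c=9)]
  22. access F: HIT, count now 10. Cache: [B(c=1) S(c=3) V(c=5) F(c=10)]
  23. access L: MISS, evict B(c=1). Cache: [L(c=1) S(c=3) V(c=5) F(c=10)]
Total: 16 hits, 7 misses, 3 evictions

Hit rate = 16/23

Answer: 16/23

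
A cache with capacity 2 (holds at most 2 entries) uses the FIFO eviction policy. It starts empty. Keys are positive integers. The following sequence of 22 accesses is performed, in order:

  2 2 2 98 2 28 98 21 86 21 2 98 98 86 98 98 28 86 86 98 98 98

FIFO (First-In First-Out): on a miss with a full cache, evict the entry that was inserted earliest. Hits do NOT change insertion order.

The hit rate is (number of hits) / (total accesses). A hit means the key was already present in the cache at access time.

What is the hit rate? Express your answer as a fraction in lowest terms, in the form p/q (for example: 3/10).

FIFO simulation (capacity=2):
  1. access 2: MISS. Cache (old->new): [2]
  2. access 2: HIT. Cache (old->new): [2]
  3. access 2: HIT. Cache (old->new): [2]
  4. access 98: MISS. Cache (old->new): [2 98]
  5. access 2: HIT. Cache (old->new): [2 98]
  6. access 28: MISS, evict 2. Cache (old->new): [98 28]
  7. access 98: HIT. Cache (old->new): [98 28]
  8. access 21: MISS, evict 98. Cache (old->new): [28 21]
  9. access 86: MISS, evict 28. Cache (old->new): [21 86]
  10. access 21: HIT. Cache (old->new): [21 86]
  11. access 2: MISS, evict 21. Cache (old->new): [86 2]
  12. access 98: MISS, evict 86. Cache (old->new): [2 98]
  13. access 98: HIT. Cache (old->new): [2 98]
  14. access 86: MISS, evict 2. Cache (old->new): [98 86]
  15. access 98: HIT. Cache (old->new): [98 86]
  16. access 98: HIT. Cache (old->new): [98 86]
  17. access 28: MISS, evict 98. Cache (old->new): [86 28]
  18. access 86: HIT. Cache (old->new): [86 28]
  19. access 86: HIT. Cache (old->new): [86 28]
  20. access 98: MISS, evict 86. Cache (old->new): [28 98]
  21. access 98: HIT. Cache (old->new): [28 98]
  22. access 98: HIT. Cache (old->new): [28 98]
Total: 12 hits, 10 misses, 8 evictions

Hit rate = 12/22 = 6/11

Answer: 6/11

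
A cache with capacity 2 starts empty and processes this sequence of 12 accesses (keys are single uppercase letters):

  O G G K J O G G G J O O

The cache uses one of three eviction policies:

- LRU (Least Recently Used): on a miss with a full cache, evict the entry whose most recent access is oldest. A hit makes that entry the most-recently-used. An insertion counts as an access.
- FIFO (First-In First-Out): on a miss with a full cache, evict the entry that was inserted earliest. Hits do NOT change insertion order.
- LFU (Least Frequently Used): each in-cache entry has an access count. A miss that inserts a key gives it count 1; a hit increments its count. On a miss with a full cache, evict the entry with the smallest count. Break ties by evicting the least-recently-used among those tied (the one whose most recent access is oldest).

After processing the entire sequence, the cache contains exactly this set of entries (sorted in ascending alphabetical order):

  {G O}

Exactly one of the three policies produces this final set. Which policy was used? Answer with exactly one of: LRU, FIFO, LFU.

Simulating under each policy and comparing final sets:
  LRU: final set = {J O} -> differs
  FIFO: final set = {J O} -> differs
  LFU: final set = {G O} -> MATCHES target
Only LFU produces the target set.

Answer: LFU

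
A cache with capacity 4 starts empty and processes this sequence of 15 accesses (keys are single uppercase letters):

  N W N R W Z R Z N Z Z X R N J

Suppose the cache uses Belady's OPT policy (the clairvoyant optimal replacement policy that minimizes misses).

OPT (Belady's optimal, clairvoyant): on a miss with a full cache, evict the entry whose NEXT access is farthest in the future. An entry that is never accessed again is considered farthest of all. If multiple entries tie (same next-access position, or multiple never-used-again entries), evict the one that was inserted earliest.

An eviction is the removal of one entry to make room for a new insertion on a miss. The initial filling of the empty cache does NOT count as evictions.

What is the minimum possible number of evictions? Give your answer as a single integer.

OPT (Belady) simulation (capacity=4):
  1. access N: MISS. Cache: [N]
  2. access W: MISS. Cache: [N W]
  3. access N: HIT. Next use of N: step 9. Cache: [N W]
  4. access R: MISS. Cache: [N W R]
  5. access W: HIT. Next use of W: never. Cache: [N W R]
  6. access Z: MISS. Cache: [N W R Z]
  7. access R: HIT. Next use of R: step 13. Cache: [N W R Z]
  8. access Z: HIT. Next use of Z: step 10. Cache: [N W R Z]
  9. access N: HIT. Next use of N: step 14. Cache: [N W R Z]
  10. access Z: HIT. Next use of Z: step 11. Cache: [N W R Z]
  11. access Z: HIT. Next use of Z: never. Cache: [N W R Z]
  12. access X: MISS, evict W (next use: never). Cache: [N R Z X]
  13. access R: HIT. Next use of R: never. Cache: [N R Z X]
  14. access N: HIT. Next use of N: never. Cache: [N R Z X]
  15. access J: MISS, evict N (next use: never). Cache: [R Z X J]
Total: 9 hits, 6 misses, 2 evictions

Answer: 2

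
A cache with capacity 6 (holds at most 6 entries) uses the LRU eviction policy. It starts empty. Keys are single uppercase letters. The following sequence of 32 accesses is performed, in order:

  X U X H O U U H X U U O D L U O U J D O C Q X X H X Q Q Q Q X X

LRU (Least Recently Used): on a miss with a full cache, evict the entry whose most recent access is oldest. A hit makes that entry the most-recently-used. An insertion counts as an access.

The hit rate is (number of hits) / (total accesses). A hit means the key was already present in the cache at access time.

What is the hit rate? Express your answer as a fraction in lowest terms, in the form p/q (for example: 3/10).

LRU simulation (capacity=6):
  1. access X: MISS. Cache (LRU->MRU): [X]
  2. access U: MISS. Cache (LRU->MRU): [X U]
  3. access X: HIT. Cache (LRU->MRU): [U X]
  4. access H: MISS. Cache (LRU->MRU): [U X H]
  5. access O: MISS. Cache (LRU->MRU): [U X H O]
  6. access U: HIT. Cache (LRU->MRU): [X H O U]
  7. access U: HIT. Cache (LRU->MRU): [X H O U]
  8. access H: HIT. Cache (LRU->MRU): [X O U H]
  9. access X: HIT. Cache (LRU->MRU): [O U H X]
  10. access U: HIT. Cache (LRU->MRU): [O H X U]
  11. access U: HIT. Cache (LRU->MRU): [O H X U]
  12. access O: HIT. Cache (LRU->MRU): [H X U O]
  13. access D: MISS. Cache (LRU->MRU): [H X U O D]
  14. access L: MISS. Cache (LRU->MRU): [H X U O D L]
  15. access U: HIT. Cache (LRU->MRU): [H X O D L U]
  16. access O: HIT. Cache (LRU->MRU): [H X D L U O]
  17. access U: HIT. Cache (LRU->MRU): [H X D L O U]
  18. access J: MISS, evict H. Cache (LRU->MRU): [X D L O U J]
  19. access D: HIT. Cache (LRU->MRU): [X L O U J D]
  20. access O: HIT. Cache (LRU->MRU): [X L U J D O]
  21. access C: MISS, evict X. Cache (LRU->MRU): [L U J D O C]
  22. access Q: MISS, evict L. Cache (LRU->MRU): [U J D O C Q]
  23. access X: MISS, evict U. Cache (LRU->MRU): [J D O C Q X]
  24. access X: HIT. Cache (LRU->MRU): [J D O C Q X]
  25. access H: MISS, evict J. Cache (LRU->MRU): [D O C Q X H]
  26. access X: HIT. Cache (LRU->MRU): [D O C Q H X]
  27. access Q: HIT. Cache (LRU->MRU): [D O C H X Q]
  28. access Q: HIT. Cache (LRU->MRU): [D O C H X Q]
  29. access Q: HIT. Cache (LRU->MRU): [D O C H X Q]
  30. access Q: HIT. Cache (LRU->MRU): [D O C H X Q]
  31. access X: HIT. Cache (LRU->MRU): [D O C H Q X]
  32. access X: HIT. Cache (LRU->MRU): [D O C H Q X]
Total: 21 hits, 11 misses, 5 evictions

Hit rate = 21/32

Answer: 21/32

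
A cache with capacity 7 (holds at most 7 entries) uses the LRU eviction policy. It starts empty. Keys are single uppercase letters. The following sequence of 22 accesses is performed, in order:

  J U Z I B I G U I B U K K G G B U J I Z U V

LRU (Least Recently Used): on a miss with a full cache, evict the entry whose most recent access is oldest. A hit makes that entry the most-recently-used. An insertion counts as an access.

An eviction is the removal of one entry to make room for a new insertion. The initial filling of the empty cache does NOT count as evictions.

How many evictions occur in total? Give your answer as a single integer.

Answer: 1

Derivation:
LRU simulation (capacity=7):
  1. access J: MISS. Cache (LRU->MRU): [J]
  2. access U: MISS. Cache (LRU->MRU): [J U]
  3. access Z: MISS. Cache (LRU->MRU): [J U Z]
  4. access I: MISS. Cache (LRU->MRU): [J U Z I]
  5. access B: MISS. Cache (LRU->MRU): [J U Z I B]
  6. access I: HIT. Cache (LRU->MRU): [J U Z B I]
  7. access G: MISS. Cache (LRU->MRU): [J U Z B I G]
  8. access U: HIT. Cache (LRU->MRU): [J Z B I G U]
  9. access I: HIT. Cache (LRU->MRU): [J Z B G U I]
  10. access B: HIT. Cache (LRU->MRU): [J Z G U I B]
  11. access U: HIT. Cache (LRU->MRU): [J Z G I B U]
  12. access K: MISS. Cache (LRU->MRU): [J Z G I B U K]
  13. access K: HIT. Cache (LRU->MRU): [J Z G I B U K]
  14. access G: HIT. Cache (LRU->MRU): [J Z I B U K G]
  15. access G: HIT. Cache (LRU->MRU): [J Z I B U K G]
  16. access B: HIT. Cache (LRU->MRU): [J Z I U K G B]
  17. access U: HIT. Cache (LRU->MRU): [J Z I K G B U]
  18. access J: HIT. Cache (LRU->MRU): [Z I K G B U J]
  19. access I: HIT. Cache (LRU->MRU): [Z K G B U J I]
  20. access Z: HIT. Cache (LRU->MRU): [K G B U J I Z]
  21. access U: HIT. Cache (LRU->MRU): [K G B J I Z U]
  22. access V: MISS, evict K. Cache (LRU->MRU): [G B J I Z U V]
Total: 14 hits, 8 misses, 1 evictions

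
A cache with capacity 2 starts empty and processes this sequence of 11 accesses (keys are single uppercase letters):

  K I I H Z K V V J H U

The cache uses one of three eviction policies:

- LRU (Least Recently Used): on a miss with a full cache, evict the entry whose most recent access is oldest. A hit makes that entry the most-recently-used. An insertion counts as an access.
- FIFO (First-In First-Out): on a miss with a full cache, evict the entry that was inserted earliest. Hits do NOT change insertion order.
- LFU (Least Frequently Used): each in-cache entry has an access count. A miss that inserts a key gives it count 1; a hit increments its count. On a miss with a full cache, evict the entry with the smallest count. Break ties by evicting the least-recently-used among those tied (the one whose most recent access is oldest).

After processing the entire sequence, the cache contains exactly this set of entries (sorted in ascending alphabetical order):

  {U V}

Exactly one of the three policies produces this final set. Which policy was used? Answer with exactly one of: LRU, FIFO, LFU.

Simulating under each policy and comparing final sets:
  LRU: final set = {H U} -> differs
  FIFO: final set = {H U} -> differs
  LFU: final set = {U V} -> MATCHES target
Only LFU produces the target set.

Answer: LFU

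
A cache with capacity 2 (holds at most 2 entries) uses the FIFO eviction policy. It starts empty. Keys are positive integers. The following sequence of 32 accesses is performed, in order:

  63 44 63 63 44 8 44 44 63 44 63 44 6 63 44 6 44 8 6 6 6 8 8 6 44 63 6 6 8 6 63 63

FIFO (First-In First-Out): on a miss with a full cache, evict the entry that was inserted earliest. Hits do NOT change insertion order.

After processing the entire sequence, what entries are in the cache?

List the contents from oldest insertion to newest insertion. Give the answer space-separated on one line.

Answer: 8 63

Derivation:
FIFO simulation (capacity=2):
  1. access 63: MISS. Cache (old->new): [63]
  2. access 44: MISS. Cache (old->new): [63 44]
  3. access 63: HIT. Cache (old->new): [63 44]
  4. access 63: HIT. Cache (old->new): [63 44]
  5. access 44: HIT. Cache (old->new): [63 44]
  6. access 8: MISS, evict 63. Cache (old->new): [44 8]
  7. access 44: HIT. Cache (old->new): [44 8]
  8. access 44: HIT. Cache (old->new): [44 8]
  9. access 63: MISS, evict 44. Cache (old->new): [8 63]
  10. access 44: MISS, evict 8. Cache (old->new): [63 44]
  11. access 63: HIT. Cache (old->new): [63 44]
  12. access 44: HIT. Cache (old->new): [63 44]
  13. access 6: MISS, evict 63. Cache (old->new): [44 6]
  14. access 63: MISS, evict 44. Cache (old->new): [6 63]
  15. access 44: MISS, evict 6. Cache (old->new): [63 44]
  16. access 6: MISS, evict 63. Cache (old->new): [44 6]
  17. access 44: HIT. Cache (old->new): [44 6]
  18. access 8: MISS, evict 44. Cache (old->new): [6 8]
  19. access 6: HIT. Cache (old->new): [6 8]
  20. access 6: HIT. Cache (old->new): [6 8]
  21. access 6: HIT. Cache (old->new): [6 8]
  22. access 8: HIT. Cache (old->new): [6 8]
  23. access 8: HIT. Cache (old->new): [6 8]
  24. access 6: HIT. Cache (old->new): [6 8]
  25. access 44: MISS, evict 6. Cache (old->new): [8 44]
  26. access 63: MISS, evict 8. Cache (old->new): [44 63]
  27. access 6: MISS, evict 44. Cache (old->new): [63 6]
  28. access 6: HIT. Cache (old->new): [63 6]
  29. access 8: MISS, evict 63. Cache (old->new): [6 8]
  30. access 6: HIT. Cache (old->new): [6 8]
  31. access 63: MISS, evict 6. Cache (old->new): [8 63]
  32. access 63: HIT. Cache (old->new): [8 63]
Total: 17 hits, 15 misses, 13 evictions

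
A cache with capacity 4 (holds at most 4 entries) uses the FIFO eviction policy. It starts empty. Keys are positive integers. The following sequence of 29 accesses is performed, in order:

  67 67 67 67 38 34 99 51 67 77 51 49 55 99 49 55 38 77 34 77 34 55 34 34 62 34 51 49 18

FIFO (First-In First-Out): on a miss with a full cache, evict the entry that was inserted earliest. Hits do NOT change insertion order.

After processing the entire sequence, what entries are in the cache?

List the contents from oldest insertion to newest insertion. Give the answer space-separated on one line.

FIFO simulation (capacity=4):
  1. access 67: MISS. Cache (old->new): [67]
  2. access 67: HIT. Cache (old->new): [67]
  3. access 67: HIT. Cache (old->new): [67]
  4. access 67: HIT. Cache (old->new): [67]
  5. access 38: MISS. Cache (old->new): [67 38]
  6. access 34: MISS. Cache (old->new): [67 38 34]
  7. access 99: MISS. Cache (old->new): [67 38 34 99]
  8. access 51: MISS, evict 67. Cache (old->new): [38 34 99 51]
  9. access 67: MISS, evict 38. Cache (old->new): [34 99 51 67]
  10. access 77: MISS, evict 34. Cache (old->new): [99 51 67 77]
  11. access 51: HIT. Cache (old->new): [99 51 67 77]
  12. access 49: MISS, evict 99. Cache (old->new): [51 67 77 49]
  13. access 55: MISS, evict 51. Cache (old->new): [67 77 49 55]
  14. access 99: MISS, evict 67. Cache (old->new): [77 49 55 99]
  15. access 49: HIT. Cache (old->new): [77 49 55 99]
  16. access 55: HIT. Cache (old->new): [77 49 55 99]
  17. access 38: MISS, evict 77. Cache (old->new): [49 55 99 38]
  18. access 77: MISS, evict 49. Cache (old->new): [55 99 38 77]
  19. access 34: MISS, evict 55. Cache (old->new): [99 38 77 34]
  20. access 77: HIT. Cache (old->new): [99 38 77 34]
  21. access 34: HIT. Cache (old->new): [99 38 77 34]
  22. access 55: MISS, evict 99. Cache (old->new): [38 77 34 55]
  23. access 34: HIT. Cache (old->new): [38 77 34 55]
  24. access 34: HIT. Cache (old->new): [38 77 34 55]
  25. access 62: MISS, evict 38. Cache (old->new): [77 34 55 62]
  26. access 34: HIT. Cache (old->new): [77 34 55 62]
  27. access 51: MISS, evict 77. Cache (old->new): [34 55 62 51]
  28. access 49: MISS, evict 34. Cache (old->new): [55 62 51 49]
  29. access 18: MISS, evict 55. Cache (old->new): [62 51 49 18]
Total: 11 hits, 18 misses, 14 evictions

Answer: 62 51 49 18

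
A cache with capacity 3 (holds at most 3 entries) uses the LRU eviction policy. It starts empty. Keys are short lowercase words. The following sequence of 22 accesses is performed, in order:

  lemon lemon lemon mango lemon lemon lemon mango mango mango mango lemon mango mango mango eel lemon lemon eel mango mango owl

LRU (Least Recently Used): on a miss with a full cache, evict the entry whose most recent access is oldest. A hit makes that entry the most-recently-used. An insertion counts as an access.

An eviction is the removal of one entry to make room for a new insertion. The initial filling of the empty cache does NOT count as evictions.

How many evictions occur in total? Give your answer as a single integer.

LRU simulation (capacity=3):
  1. access lemon: MISS. Cache (LRU->MRU): [lemon]
  2. access lemon: HIT. Cache (LRU->MRU): [lemon]
  3. access lemon: HIT. Cache (LRU->MRU): [lemon]
  4. access mango: MISS. Cache (LRU->MRU): [lemon mango]
  5. access lemon: HIT. Cache (LRU->MRU): [mango lemon]
  6. access lemon: HIT. Cache (LRU->MRU): [mango lemon]
  7. access lemon: HIT. Cache (LRU->MRU): [mango lemon]
  8. access mango: HIT. Cache (LRU->MRU): [lemon mango]
  9. access mango: HIT. Cache (LRU->MRU): [lemon mango]
  10. access mango: HIT. Cache (LRU->MRU): [lemon mango]
  11. access mango: HIT. Cache (LRU->MRU): [lemon mango]
  12. access lemon: HIT. Cache (LRU->MRU): [mango lemon]
  13. access mango: HIT. Cache (LRU->MRU): [lemon mango]
  14. access mango: HIT. Cache (LRU->MRU): [lemon mango]
  15. access mango: HIT. Cache (LRU->MRU): [lemon mango]
  16. access eel: MISS. Cache (LRU->MRU): [lemon mango eel]
  17. access lemon: HIT. Cache (LRU->MRU): [mango eel lemon]
  18. access lemon: HIT. Cache (LRU->MRU): [mango eel lemon]
  19. access eel: HIT. Cache (LRU->MRU): [mango lemon eel]
  20. access mango: HIT. Cache (LRU->MRU): [lemon eel mango]
  21. access mango: HIT. Cache (LRU->MRU): [lemon eel mango]
  22. access owl: MISS, evict lemon. Cache (LRU->MRU): [eel mango owl]
Total: 18 hits, 4 misses, 1 evictions

Answer: 1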